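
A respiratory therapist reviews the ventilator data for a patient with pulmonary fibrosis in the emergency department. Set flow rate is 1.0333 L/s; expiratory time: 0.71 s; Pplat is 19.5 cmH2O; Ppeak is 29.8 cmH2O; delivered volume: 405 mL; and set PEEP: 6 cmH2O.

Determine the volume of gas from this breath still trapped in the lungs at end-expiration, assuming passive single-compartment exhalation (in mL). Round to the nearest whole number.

R = (PIP − Pplat)/V̇ = (29.8 − 19.5) / 1.0333 = 10.3/1.0333 = 9.968 cmH2O·s/L.
C = Vt/(Pplat − PEEP) = 405.0 / (19.5 − 6) = 405.0/13.5 = 30.0 mL/cmH2O.
τ = R × C = 9.968 × 0.03 L/cmH2O = 0.299 s.
Fraction remaining = e^(−Te/τ) = e^(−0.71/0.299) = 0.09305.
Trapped volume = 405.0 × 0.09305 = 37.685 mL.

38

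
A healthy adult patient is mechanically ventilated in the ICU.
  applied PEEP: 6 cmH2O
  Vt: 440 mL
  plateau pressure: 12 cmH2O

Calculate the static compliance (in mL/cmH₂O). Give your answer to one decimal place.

73.3

Cstat = Vt / (Pplat − PEEP) = 440 / (12 − 6) = 440 / 6.0 = 73.333 mL/cmH2O.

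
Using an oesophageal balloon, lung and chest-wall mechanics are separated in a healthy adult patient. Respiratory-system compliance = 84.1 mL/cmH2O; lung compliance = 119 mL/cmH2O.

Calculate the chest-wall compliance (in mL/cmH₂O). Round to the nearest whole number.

1/Ccw = 1/Crs − 1/CL.
1/Ccw = 1/84.1 − 1/119 = 0.003487.
Ccw = 286.78 mL/cmH2O.

287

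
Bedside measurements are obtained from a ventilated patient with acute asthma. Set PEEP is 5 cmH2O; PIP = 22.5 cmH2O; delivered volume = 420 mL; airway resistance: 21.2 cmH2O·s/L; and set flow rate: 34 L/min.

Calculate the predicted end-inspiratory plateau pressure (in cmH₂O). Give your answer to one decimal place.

Flow: 34 L/min ÷ 60 = 0.5667 L/s.
Pplat = PIP − Raw × flow = 22.5 − 21.2 × 0.5667 = 22.5 − 12.014 = 10.486 cmH2O.

10.5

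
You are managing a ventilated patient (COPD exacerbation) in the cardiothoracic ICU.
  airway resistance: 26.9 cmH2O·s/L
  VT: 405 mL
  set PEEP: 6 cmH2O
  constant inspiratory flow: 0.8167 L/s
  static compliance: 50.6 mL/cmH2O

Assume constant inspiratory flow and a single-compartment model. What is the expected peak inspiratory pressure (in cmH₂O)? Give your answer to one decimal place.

Equation of motion (constant flow): PIP = Vt/C + R·V̇ + PEEP.
PIP = 405/50.6 + 26.9×0.8167 + 6 = 8.004 + 21.969 + 6 = 35.973 cmH2O.

36.0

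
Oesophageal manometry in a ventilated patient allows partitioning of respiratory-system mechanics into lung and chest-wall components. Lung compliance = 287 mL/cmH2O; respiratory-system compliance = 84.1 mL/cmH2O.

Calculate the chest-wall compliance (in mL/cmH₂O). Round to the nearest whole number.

119

1/Ccw = 1/Crs − 1/CL.
1/Ccw = 1/84.1 − 1/287 = 0.008406.
Ccw = 118.96 mL/cmH2O.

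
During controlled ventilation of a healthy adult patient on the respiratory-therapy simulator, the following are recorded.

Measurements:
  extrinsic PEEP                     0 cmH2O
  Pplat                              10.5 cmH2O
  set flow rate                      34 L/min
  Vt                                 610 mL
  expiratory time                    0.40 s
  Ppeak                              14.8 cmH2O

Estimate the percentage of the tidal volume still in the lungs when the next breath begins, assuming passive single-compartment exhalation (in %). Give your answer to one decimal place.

40.4

Flow: 34 L/min ÷ 60 = 0.5667 L/s.
R = (PIP − Pplat)/V̇ = (14.8 − 10.5) / 0.5667 = 4.3/0.5667 = 7.588 cmH2O·s/L.
C = Vt/(Pplat − PEEP) = 610.0 / (10.5 − 0) = 610.0/10.5 = 58.095 mL/cmH2O.
τ = R × C = 7.588 × 0.0581 L/cmH2O = 0.4409 s.
Fraction remaining at end-expiration = e^(−Te/τ) = e^(−0.40/0.4409) = 0.4036 → 40.36%.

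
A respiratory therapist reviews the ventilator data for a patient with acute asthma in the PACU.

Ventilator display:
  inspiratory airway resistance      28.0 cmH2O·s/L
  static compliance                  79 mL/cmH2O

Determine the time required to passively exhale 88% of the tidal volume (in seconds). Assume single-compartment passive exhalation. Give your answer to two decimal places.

4.69

τ = R × C = 28.0 × 79 mL/cmH2O = 28.0 × 0.079 L/cmH2O = 2.212 s.
Exhaled fraction f = 1 − e^(−t/τ) → t = −τ·ln(1 − f) = −2.212·ln(0.12) = 4.69 s.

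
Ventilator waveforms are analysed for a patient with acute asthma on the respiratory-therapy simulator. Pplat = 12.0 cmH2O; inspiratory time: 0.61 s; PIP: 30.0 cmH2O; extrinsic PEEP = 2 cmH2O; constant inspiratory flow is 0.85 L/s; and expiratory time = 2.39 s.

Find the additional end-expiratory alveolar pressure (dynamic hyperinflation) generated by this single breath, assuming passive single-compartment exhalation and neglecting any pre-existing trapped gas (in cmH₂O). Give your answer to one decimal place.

1.1

Vt = flow × Ti = 0.85 L/s × 0.61 s × 1000 mL/L = 518.5 mL.
R = (PIP − Pplat)/V̇ = (30.0 − 12.0) / 0.85 = 18.0/0.85 = 21.176 cmH2O·s/L.
C = Vt/(Pplat − PEEP) = 518.5 / (12.0 − 2) = 518.5/10.0 = 51.85 mL/cmH2O.
τ = R × C = 21.176 × 0.05185 L/cmH2O = 1.098 s.
Fraction remaining = e^(−Te/τ) = e^(−2.39/1.098) = 0.1134; trapped volume = 518.5 × 0.1134 = 58.798 mL.
Additional alveolar pressure from trapping ≈ V_trapped / C = 58.798 / 51.85 = 1.134 cmH2O.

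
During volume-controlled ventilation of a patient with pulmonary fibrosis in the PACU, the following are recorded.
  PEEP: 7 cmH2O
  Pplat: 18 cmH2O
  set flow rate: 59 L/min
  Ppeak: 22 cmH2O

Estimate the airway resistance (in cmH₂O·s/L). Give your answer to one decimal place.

4.1

Flow: 59 L/min ÷ 60 = 0.9833 L/s.
Raw = (PIP − Pplat) / flow = (22 − 18) / 0.9833 = 4.0 / 0.9833 = 4.068 cmH2O·s/L.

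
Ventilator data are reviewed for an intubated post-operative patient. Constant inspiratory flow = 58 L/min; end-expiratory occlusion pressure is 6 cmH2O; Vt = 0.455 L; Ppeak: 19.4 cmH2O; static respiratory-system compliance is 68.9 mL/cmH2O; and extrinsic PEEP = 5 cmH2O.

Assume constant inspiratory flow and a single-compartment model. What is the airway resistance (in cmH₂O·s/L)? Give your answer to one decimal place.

7.0

Flow: 58 L/min ÷ 60 = 0.9667 L/s.
Total PEEP = 6 cmH2O (set 5 + intrinsic 1); this is the baseline alveolar pressure.
Equation of motion (constant flow): PIP = Vt/C + R·V̇ + PEEP.
R·V̇ = PIP − Vt/C − PEEP = 19.4 − 455/68.9 − 6 = 19.4 − 6.604 − 6 = 6.796 cmH2O.
R = 6.796 / 0.9667 = 7.03 cmH2O·s/L.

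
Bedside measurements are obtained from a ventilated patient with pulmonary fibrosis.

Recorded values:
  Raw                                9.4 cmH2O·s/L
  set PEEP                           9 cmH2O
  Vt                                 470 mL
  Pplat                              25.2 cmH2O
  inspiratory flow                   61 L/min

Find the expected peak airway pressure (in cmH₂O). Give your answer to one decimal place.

34.8

Flow: 61 L/min ÷ 60 = 1.0167 L/s.
PIP = Pplat + Raw × flow = 25.2 + 9.4 × 1.0167 = 25.2 + 9.557 = 34.757 cmH2O.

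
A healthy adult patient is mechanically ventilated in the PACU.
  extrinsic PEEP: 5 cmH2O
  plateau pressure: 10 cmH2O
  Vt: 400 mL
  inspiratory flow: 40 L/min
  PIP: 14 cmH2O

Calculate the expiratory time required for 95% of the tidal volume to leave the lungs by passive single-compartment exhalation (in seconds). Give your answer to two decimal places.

1.44

Flow: 40 L/min ÷ 60 = 0.6667 L/s.
R = (PIP − Pplat)/V̇ = (14 − 10) / 0.6667 = 4.0/0.6667 = 6.0 cmH2O·s/L.
C = Vt/(Pplat − PEEP) = 400.0 / (10 − 5) = 400.0/5.0 = 80.0 mL/cmH2O.
τ = R × C = 6.0 × 0.08 L/cmH2O = 0.48 s.
t = −τ·ln(1 − 0.95) = −0.48·ln(0.05) = 1.438 s.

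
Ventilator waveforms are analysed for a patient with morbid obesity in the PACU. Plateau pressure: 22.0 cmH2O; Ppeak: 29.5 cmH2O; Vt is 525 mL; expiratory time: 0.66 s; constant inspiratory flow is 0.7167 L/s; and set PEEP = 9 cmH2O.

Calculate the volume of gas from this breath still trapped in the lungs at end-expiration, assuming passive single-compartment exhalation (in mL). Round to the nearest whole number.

R = (PIP − Pplat)/V̇ = (29.5 − 22.0) / 0.7167 = 7.5/0.7167 = 10.465 cmH2O·s/L.
C = Vt/(Pplat − PEEP) = 525.0 / (22.0 − 9) = 525.0/13.0 = 40.385 mL/cmH2O.
τ = R × C = 10.465 × 0.04039 L/cmH2O = 0.4227 s.
Fraction remaining = e^(−Te/τ) = e^(−0.66/0.4227) = 0.2098.
Trapped volume = 525.0 × 0.2098 = 110.15 mL.

110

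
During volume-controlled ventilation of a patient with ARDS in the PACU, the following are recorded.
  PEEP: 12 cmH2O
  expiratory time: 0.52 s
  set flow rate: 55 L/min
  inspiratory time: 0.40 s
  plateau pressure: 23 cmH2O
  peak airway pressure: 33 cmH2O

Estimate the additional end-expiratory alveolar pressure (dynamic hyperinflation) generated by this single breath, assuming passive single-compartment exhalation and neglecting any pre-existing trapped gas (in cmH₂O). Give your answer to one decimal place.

Flow: 55 L/min ÷ 60 = 0.9167 L/s.
Vt = flow × Ti = 0.9167 L/s × 0.40 s × 1000 mL/L = 366.68 mL.
R = (PIP − Pplat)/V̇ = (33 − 23) / 0.9167 = 10.0/0.9167 = 10.909 cmH2O·s/L.
C = Vt/(Pplat − PEEP) = 366.68 / (23 − 12) = 366.68/11.0 = 33.335 mL/cmH2O.
τ = R × C = 10.909 × 0.03334 L/cmH2O = 0.3637 s.
Fraction remaining = e^(−Te/τ) = e^(−0.52/0.3637) = 0.2394; trapped volume = 366.68 × 0.2394 = 87.783 mL.
Additional alveolar pressure from trapping ≈ V_trapped / C = 87.783 / 33.335 = 2.633 cmH2O.

2.6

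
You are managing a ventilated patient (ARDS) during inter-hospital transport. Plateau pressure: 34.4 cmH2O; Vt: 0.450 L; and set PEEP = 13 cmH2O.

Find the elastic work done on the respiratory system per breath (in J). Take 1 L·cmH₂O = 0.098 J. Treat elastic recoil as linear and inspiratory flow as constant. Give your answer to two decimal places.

Elastic work ≈ ½ × (Pplat − PEEP) × Vt = 0.5 × (34.4 − 13) × 0.450 L = 0.5 × 21.4 × 0.450 = 4.815 L·cmH2O.
× 0.098 J/(L·cmH2O) → 0.4719 J.

0.47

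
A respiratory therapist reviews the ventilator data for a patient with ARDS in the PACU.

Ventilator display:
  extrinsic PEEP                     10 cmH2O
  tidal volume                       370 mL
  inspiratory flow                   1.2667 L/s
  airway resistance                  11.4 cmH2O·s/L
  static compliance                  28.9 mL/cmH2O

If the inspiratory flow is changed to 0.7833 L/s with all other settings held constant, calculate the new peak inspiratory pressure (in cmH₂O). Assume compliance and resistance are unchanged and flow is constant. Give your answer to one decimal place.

31.7

PIP = Vt/C + R·V̇ + PEEP (constant-flow equation of motion).
Only the resistive term changes: ΔPIP = R × ΔV̇ = 11.4 × (0.7833 − 1.2667) = 11.4 × -0.4834 = -5.511 cmH2O.
Original PIP = 370/28.9 + 11.4×1.2667 + 10 = 37.243 cmH2O; new PIP = 37.243 + (-5.511) = 31.732 cmH2O.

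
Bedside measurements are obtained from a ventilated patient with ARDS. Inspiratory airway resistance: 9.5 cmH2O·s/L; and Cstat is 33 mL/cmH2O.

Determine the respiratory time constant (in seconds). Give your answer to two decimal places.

τ = R × C = 9.5 × 33 mL/cmH2O = 9.5 × 0.033 L/cmH2O = 0.3135 s.

0.31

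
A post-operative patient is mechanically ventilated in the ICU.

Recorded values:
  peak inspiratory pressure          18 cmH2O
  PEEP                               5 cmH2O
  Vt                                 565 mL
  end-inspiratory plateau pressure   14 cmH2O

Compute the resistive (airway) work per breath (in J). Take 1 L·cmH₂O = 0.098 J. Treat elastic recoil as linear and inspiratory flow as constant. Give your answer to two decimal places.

0.22

With constant inspiratory flow the resistive pressure is constant at PIP − Pplat = 18 − 14 = 4.0 cmH2O, so resistive work = 4.0 × 0.565 = 2.26 L·cmH2O.
× 0.098 J/(L·cmH2O) → 0.2215 J.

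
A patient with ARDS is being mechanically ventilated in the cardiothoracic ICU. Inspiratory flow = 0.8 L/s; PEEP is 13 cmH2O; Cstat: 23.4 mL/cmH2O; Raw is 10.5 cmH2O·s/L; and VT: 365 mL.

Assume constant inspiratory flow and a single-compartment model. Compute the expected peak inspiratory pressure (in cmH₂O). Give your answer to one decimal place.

Equation of motion (constant flow): PIP = Vt/C + R·V̇ + PEEP.
PIP = 365/23.4 + 10.5×0.8 + 13 = 15.598 + 8.4 + 13 = 36.998 cmH2O.

37.0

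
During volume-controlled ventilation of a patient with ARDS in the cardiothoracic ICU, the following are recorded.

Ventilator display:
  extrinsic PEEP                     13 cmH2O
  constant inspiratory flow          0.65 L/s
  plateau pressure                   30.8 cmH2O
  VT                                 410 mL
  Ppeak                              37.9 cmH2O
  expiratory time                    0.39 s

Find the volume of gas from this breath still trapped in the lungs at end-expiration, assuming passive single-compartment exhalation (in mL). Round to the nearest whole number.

87

R = (PIP − Pplat)/V̇ = (37.9 − 30.8) / 0.65 = 7.1/0.65 = 10.923 cmH2O·s/L.
C = Vt/(Pplat − PEEP) = 410.0 / (30.8 − 13) = 410.0/17.8 = 23.034 mL/cmH2O.
τ = R × C = 10.923 × 0.02303 L/cmH2O = 0.2516 s.
Fraction remaining = e^(−Te/τ) = e^(−0.39/0.2516) = 0.2122.
Trapped volume = 410.0 × 0.2122 = 87.002 mL.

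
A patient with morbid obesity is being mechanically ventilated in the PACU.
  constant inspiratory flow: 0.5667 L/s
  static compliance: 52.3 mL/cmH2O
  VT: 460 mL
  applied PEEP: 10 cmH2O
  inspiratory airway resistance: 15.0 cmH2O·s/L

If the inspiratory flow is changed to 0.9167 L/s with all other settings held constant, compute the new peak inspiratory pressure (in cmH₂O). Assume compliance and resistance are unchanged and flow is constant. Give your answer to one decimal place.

PIP = Vt/C + R·V̇ + PEEP (constant-flow equation of motion).
Only the resistive term changes: ΔPIP = R × ΔV̇ = 15.0 × (0.9167 − 0.5667) = 15.0 × 0.35 = 5.25 cmH2O.
Original PIP = 460/52.3 + 15.0×0.5667 + 10 = 27.296 cmH2O; new PIP = 27.296 + (5.25) = 32.546 cmH2O.

32.5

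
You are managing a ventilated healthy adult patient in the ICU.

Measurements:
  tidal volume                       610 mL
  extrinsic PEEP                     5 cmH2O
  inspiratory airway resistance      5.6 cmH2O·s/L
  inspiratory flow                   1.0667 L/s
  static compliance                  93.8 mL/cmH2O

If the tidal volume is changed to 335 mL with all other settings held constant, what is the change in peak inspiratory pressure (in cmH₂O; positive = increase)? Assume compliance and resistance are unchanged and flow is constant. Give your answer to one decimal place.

PIP = Vt/C + R·V̇ + PEEP (constant-flow equation of motion).
Only the elastic term changes: ΔPIP = ΔVt / C = (335 − 610) / 93.8 = -2.932 cmH2O.

-2.9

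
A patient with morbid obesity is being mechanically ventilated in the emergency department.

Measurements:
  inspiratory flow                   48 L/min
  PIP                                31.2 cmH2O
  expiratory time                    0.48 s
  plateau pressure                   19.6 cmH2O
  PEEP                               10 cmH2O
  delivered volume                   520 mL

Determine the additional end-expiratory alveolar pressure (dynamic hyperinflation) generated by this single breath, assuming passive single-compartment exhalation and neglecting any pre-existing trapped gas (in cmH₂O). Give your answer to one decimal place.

5.2

Flow: 48 L/min ÷ 60 = 0.8 L/s.
R = (PIP − Pplat)/V̇ = (31.2 − 19.6) / 0.8 = 11.6/0.8 = 14.5 cmH2O·s/L.
C = Vt/(Pplat − PEEP) = 520.0 / (19.6 − 10) = 520.0/9.6 = 54.167 mL/cmH2O.
τ = R × C = 14.5 × 0.05417 L/cmH2O = 0.7855 s.
Fraction remaining = e^(−Te/τ) = e^(−0.48/0.7855) = 0.5428; trapped volume = 520.0 × 0.5428 = 282.26 mL.
Additional alveolar pressure from trapping ≈ V_trapped / C = 282.26 / 54.167 = 5.211 cmH2O.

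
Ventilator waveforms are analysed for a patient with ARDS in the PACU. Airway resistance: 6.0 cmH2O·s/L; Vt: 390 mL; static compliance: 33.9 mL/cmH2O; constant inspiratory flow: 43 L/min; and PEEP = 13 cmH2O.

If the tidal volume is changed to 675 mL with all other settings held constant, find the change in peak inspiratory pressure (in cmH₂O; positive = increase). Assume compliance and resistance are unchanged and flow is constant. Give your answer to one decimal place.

8.4

PIP = Vt/C + R·V̇ + PEEP (constant-flow equation of motion).
Only the elastic term changes: ΔPIP = ΔVt / C = (675 − 390) / 33.9 = 8.407 cmH2O.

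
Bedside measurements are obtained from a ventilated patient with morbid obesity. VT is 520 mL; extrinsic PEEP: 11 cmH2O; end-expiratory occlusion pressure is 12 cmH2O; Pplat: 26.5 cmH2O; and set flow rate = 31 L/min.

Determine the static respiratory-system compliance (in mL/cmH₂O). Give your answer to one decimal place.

35.9

End-expiratory occlusion gives total PEEP = 12 cmH2O (intrinsic PEEP = 12 − 11 = 1). Use total PEEP for the elastic gradient.
Cstat = Vt / (Pplat − PEEPtotal) = 520 / (26.5 − 12) = 520 / 14.5 = 35.862 mL/cmH2O.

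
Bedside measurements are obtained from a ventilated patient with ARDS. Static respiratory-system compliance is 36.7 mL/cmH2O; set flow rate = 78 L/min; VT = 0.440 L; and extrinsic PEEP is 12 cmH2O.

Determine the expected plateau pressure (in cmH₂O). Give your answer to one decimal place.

Pplat = PEEP + Vt / Cstat = 12 + 440 / 36.7 = 12 + 11.989 = 23.989 cmH2O.

24.0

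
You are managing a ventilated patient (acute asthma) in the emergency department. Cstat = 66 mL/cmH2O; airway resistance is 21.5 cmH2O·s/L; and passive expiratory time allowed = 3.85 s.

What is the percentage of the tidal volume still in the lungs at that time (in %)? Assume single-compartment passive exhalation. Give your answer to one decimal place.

τ = R × C = 21.5 × 66 mL/cmH2O = 21.5 × 0.066 L/cmH2O = 1.419 s.
Passive exhalation: V(t)/V₀ = e^(−t/τ) = e^(−3.85/1.419) = 0.06633.
Fraction remaining = 0.06633 → 6.633%.

6.6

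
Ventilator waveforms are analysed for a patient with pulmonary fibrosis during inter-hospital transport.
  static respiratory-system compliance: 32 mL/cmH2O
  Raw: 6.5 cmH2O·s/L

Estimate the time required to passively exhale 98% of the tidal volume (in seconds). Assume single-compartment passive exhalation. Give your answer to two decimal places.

0.81

τ = R × C = 6.5 × 32 mL/cmH2O = 6.5 × 0.032 L/cmH2O = 0.208 s.
Exhaled fraction f = 1 − e^(−t/τ) → t = −τ·ln(1 − f) = −0.208·ln(0.02) = 0.8137 s.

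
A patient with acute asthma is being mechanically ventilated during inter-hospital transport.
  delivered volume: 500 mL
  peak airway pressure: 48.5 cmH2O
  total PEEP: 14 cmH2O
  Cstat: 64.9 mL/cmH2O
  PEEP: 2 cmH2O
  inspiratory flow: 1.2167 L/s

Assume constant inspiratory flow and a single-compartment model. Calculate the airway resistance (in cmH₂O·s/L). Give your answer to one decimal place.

Total PEEP = 14 cmH2O (set 2 + intrinsic 12); this is the baseline alveolar pressure.
Equation of motion (constant flow): PIP = Vt/C + R·V̇ + PEEP.
R·V̇ = PIP − Vt/C − PEEP = 48.5 − 500/64.9 − 14 = 48.5 − 7.704 − 14 = 26.796 cmH2O.
R = 26.796 / 1.2167 = 22.024 cmH2O·s/L.

22.0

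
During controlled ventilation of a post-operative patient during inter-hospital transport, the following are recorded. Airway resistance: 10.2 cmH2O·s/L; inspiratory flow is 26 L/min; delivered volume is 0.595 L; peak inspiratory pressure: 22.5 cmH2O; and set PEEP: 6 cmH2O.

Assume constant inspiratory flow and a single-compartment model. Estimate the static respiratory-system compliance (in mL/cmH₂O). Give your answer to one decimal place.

Flow: 26 L/min ÷ 60 = 0.4333 L/s.
Equation of motion (constant flow): PIP = Vt/C + R·V̇ + PEEP.
Vt/C = PIP − R·V̇ − PEEP = 22.5 − 10.2×0.4333 − 6 = 22.5 − 4.42 − 6 = 12.08 cmH2O.
C = Vt / 12.08 = 595 / 12.08 = 49.255 mL/cmH2O.

49.3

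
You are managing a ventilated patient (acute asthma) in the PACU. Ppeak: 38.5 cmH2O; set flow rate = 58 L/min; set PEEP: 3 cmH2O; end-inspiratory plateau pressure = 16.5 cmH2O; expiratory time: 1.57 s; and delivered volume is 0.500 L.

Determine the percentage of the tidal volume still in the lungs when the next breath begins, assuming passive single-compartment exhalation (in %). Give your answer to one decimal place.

Flow: 58 L/min ÷ 60 = 0.9667 L/s.
R = (PIP − Pplat)/V̇ = (38.5 − 16.5) / 0.9667 = 22.0/0.9667 = 22.758 cmH2O·s/L.
C = Vt/(Pplat − PEEP) = 500.0 / (16.5 − 3) = 500.0/13.5 = 37.037 mL/cmH2O.
τ = R × C = 22.758 × 0.03704 L/cmH2O = 0.843 s.
Fraction remaining at end-expiration = e^(−Te/τ) = e^(−1.57/0.843) = 0.1553 → 15.53%.

15.5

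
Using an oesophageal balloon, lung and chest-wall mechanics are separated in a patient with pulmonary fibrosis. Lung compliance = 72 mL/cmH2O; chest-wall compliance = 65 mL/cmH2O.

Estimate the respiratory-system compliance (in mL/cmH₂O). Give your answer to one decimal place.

34.2

Lung and chest wall are elastances in series: 1/Crs = 1/CL + 1/Ccw.
1/Crs = 1/72 + 1/65 = 0.02927.
Crs = 34.165 mL/cmH2O.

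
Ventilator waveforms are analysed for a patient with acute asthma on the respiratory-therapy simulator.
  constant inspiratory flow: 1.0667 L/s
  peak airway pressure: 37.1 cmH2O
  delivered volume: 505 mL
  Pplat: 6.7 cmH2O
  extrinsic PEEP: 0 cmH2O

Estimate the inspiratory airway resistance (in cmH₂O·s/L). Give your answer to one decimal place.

28.5

Raw = (PIP − Pplat) / flow = (37.1 − 6.7) / 1.0667 = 30.4 / 1.0667 = 28.499 cmH2O·s/L.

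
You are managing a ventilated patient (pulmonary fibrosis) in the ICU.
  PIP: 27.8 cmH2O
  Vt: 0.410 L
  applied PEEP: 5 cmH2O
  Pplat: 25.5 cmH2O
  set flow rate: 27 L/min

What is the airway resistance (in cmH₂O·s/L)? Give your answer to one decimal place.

5.1

Flow: 27 L/min ÷ 60 = 0.45 L/s.
Raw = (PIP − Pplat) / flow = (27.8 − 25.5) / 0.45 = 2.3 / 0.45 = 5.111 cmH2O·s/L.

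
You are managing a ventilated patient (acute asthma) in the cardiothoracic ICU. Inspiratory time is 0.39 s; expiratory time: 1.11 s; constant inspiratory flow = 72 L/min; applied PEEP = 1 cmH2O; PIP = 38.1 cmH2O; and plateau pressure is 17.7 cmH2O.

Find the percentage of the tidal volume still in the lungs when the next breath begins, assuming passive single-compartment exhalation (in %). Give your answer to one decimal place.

9.7

Flow: 72 L/min ÷ 60 = 1.2 L/s.
Vt = flow × Ti = 1.2 L/s × 0.39 s × 1000 mL/L = 468.0 mL.
R = (PIP − Pplat)/V̇ = (38.1 − 17.7) / 1.2 = 20.4/1.2 = 17.0 cmH2O·s/L.
C = Vt/(Pplat − PEEP) = 468.0 / (17.7 − 1) = 468.0/16.7 = 28.024 mL/cmH2O.
τ = R × C = 17.0 × 0.02802 L/cmH2O = 0.4763 s.
Fraction remaining at end-expiration = e^(−Te/τ) = e^(−1.11/0.4763) = 0.09725 → 9.725%.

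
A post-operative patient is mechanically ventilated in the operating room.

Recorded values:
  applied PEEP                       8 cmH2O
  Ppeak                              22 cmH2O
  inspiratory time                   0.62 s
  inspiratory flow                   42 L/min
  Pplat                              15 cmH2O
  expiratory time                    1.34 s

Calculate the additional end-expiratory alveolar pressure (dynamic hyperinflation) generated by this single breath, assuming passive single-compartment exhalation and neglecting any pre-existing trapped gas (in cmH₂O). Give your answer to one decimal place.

0.8

Flow: 42 L/min ÷ 60 = 0.7 L/s.
Vt = flow × Ti = 0.7 L/s × 0.62 s × 1000 mL/L = 434.0 mL.
R = (PIP − Pplat)/V̇ = (22 − 15) / 0.7 = 7.0/0.7 = 10.0 cmH2O·s/L.
C = Vt/(Pplat − PEEP) = 434.0 / (15 − 8) = 434.0/7.0 = 62.0 mL/cmH2O.
τ = R × C = 10.0 × 0.062 L/cmH2O = 0.62 s.
Fraction remaining = e^(−Te/τ) = e^(−1.34/0.62) = 0.1152; trapped volume = 434.0 × 0.1152 = 49.997 mL.
Additional alveolar pressure from trapping ≈ V_trapped / C = 49.997 / 62.0 = 0.8064 cmH2O.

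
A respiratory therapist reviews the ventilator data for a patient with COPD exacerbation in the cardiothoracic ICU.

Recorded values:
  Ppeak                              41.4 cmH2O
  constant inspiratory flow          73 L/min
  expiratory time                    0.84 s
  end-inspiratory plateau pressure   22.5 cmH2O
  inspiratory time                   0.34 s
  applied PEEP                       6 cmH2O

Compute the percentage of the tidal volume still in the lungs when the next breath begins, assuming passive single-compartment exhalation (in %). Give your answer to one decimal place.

11.6

Flow: 73 L/min ÷ 60 = 1.2167 L/s.
Vt = flow × Ti = 1.2167 L/s × 0.34 s × 1000 mL/L = 413.68 mL.
R = (PIP − Pplat)/V̇ = (41.4 − 22.5) / 1.2167 = 18.9/1.2167 = 15.534 cmH2O·s/L.
C = Vt/(Pplat − PEEP) = 413.68 / (22.5 − 6) = 413.68/16.5 = 25.072 mL/cmH2O.
τ = R × C = 15.534 × 0.02507 L/cmH2O = 0.3894 s.
Fraction remaining at end-expiration = e^(−Te/τ) = e^(−0.84/0.3894) = 0.1157 → 11.57%.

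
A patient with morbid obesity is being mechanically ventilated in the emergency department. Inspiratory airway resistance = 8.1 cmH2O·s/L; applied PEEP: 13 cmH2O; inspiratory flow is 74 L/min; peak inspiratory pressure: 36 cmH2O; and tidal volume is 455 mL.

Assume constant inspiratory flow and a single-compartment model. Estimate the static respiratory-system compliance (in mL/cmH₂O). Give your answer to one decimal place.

Flow: 74 L/min ÷ 60 = 1.2333 L/s.
Equation of motion (constant flow): PIP = Vt/C + R·V̇ + PEEP.
Vt/C = PIP − R·V̇ − PEEP = 36 − 8.1×1.2333 − 13 = 36 − 9.99 − 13 = 13.01 cmH2O.
C = Vt / 13.01 = 455 / 13.01 = 34.973 mL/cmH2O.

35.0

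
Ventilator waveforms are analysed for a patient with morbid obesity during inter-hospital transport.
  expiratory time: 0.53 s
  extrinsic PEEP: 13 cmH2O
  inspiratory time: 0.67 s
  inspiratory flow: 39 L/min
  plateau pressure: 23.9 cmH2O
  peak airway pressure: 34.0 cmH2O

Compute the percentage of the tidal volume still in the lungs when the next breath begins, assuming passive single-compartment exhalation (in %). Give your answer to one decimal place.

42.6

Flow: 39 L/min ÷ 60 = 0.65 L/s.
Vt = flow × Ti = 0.65 L/s × 0.67 s × 1000 mL/L = 435.5 mL.
R = (PIP − Pplat)/V̇ = (34.0 − 23.9) / 0.65 = 10.1/0.65 = 15.538 cmH2O·s/L.
C = Vt/(Pplat − PEEP) = 435.5 / (23.9 − 13) = 435.5/10.9 = 39.954 mL/cmH2O.
τ = R × C = 15.538 × 0.03995 L/cmH2O = 0.6207 s.
Fraction remaining at end-expiration = e^(−Te/τ) = e^(−0.53/0.6207) = 0.4258 → 42.58%.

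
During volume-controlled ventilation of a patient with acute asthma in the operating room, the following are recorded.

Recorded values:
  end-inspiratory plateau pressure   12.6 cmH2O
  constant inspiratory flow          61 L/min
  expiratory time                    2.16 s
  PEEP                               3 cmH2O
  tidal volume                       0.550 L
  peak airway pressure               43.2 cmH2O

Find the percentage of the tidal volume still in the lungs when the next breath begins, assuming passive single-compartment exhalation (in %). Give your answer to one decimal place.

Flow: 61 L/min ÷ 60 = 1.0167 L/s.
R = (PIP − Pplat)/V̇ = (43.2 − 12.6) / 1.0167 = 30.6/1.0167 = 30.097 cmH2O·s/L.
C = Vt/(Pplat − PEEP) = 550.0 / (12.6 − 3) = 550.0/9.6 = 57.292 mL/cmH2O.
τ = R × C = 30.097 × 0.05729 L/cmH2O = 1.724 s.
Fraction remaining at end-expiration = e^(−Te/τ) = e^(−2.16/1.724) = 0.2857 → 28.57%.

28.6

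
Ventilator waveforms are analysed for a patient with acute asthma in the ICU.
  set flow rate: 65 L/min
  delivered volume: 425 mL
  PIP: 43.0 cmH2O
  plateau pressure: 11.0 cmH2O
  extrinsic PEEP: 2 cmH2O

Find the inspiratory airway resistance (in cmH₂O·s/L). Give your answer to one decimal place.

Flow: 65 L/min ÷ 60 = 1.0833 L/s.
Raw = (PIP − Pplat) / flow = (43.0 − 11.0) / 1.0833 = 32.0 / 1.0833 = 29.539 cmH2O·s/L.

29.5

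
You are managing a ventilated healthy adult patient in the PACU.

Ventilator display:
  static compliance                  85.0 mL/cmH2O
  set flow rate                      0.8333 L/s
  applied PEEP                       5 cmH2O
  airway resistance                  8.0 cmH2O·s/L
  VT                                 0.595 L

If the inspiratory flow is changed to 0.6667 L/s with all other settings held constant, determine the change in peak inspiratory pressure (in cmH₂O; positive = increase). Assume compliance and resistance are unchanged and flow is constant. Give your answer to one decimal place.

PIP = Vt/C + R·V̇ + PEEP (constant-flow equation of motion).
Only the resistive term changes: ΔPIP = R × ΔV̇ = 8.0 × (0.6667 − 0.8333) = 8.0 × -0.1666 = -1.333 cmH2O.

-1.3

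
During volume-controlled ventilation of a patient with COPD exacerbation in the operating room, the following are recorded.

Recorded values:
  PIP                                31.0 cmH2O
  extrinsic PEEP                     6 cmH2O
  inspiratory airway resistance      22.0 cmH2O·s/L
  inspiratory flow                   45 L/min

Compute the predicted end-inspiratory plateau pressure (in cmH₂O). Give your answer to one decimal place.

14.5

Flow: 45 L/min ÷ 60 = 0.75 L/s.
Pplat = PIP − Raw × flow = 31.0 − 22.0 × 0.75 = 31.0 − 16.5 = 14.5 cmH2O.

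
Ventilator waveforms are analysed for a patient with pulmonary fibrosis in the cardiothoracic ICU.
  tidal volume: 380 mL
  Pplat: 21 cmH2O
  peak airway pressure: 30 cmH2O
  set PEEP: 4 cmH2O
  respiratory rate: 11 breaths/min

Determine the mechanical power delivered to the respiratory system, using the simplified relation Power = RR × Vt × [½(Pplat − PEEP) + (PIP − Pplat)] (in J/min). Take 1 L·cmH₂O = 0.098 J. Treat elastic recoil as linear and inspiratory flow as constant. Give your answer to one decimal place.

7.2

Per-breath work = Vt × [½(Pplat−PEEP) + (PIP−Pplat)] = 0.380 × [0.5×17.0 + 9.0] = 0.380 × 17.5 = 6.65 L·cmH2O.
Power = 11 × 6.65 = 73.15 L·cmH2O/min.
× 0.098 J/(L·cmH2O) → 7.169 J/min.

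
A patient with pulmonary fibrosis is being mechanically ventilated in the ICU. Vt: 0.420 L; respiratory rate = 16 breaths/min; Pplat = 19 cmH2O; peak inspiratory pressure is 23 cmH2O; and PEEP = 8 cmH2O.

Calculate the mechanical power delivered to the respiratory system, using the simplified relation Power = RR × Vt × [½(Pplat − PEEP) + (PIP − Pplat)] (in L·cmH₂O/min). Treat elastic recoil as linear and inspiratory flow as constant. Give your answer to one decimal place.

63.8

Per-breath work = Vt × [½(Pplat−PEEP) + (PIP−Pplat)] = 0.420 × [0.5×11.0 + 4.0] = 0.420 × 9.5 = 3.99 L·cmH2O.
Power = 16 × 3.99 = 63.84 L·cmH2O/min.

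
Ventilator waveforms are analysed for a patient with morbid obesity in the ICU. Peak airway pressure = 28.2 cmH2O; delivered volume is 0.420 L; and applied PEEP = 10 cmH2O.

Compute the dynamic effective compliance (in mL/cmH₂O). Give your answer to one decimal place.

23.1

Dynamic compliance = Vt / (PIP − PEEP) = 420 / (28.2 − 10) = 420 / 18.2 = 23.077 mL/cmH2O.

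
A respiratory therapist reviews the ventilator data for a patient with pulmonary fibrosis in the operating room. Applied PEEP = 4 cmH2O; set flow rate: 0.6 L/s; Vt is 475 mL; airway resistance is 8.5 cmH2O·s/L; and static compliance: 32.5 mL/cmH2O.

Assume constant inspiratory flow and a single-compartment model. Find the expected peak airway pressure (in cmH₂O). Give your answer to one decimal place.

Equation of motion (constant flow): PIP = Vt/C + R·V̇ + PEEP.
PIP = 475/32.5 + 8.5×0.6 + 4 = 14.615 + 5.1 + 4 = 23.715 cmH2O.

23.7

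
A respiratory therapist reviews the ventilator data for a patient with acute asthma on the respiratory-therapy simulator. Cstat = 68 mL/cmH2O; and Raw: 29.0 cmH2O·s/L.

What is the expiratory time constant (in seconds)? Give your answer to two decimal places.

1.97

τ = R × C = 29.0 × 68 mL/cmH2O = 29.0 × 0.068 L/cmH2O = 1.972 s.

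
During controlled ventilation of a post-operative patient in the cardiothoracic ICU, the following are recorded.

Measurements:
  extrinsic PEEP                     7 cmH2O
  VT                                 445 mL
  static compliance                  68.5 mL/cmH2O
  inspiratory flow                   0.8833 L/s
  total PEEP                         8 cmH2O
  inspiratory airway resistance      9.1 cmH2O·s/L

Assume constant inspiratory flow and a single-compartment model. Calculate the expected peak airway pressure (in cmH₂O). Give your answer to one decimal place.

22.5

Total PEEP = 8 cmH2O (set 7 + intrinsic 1); this is the baseline alveolar pressure.
Equation of motion (constant flow): PIP = Vt/C + R·V̇ + PEEP.
PIP = 445/68.5 + 9.1×0.8833 + 8 = 6.496 + 8.038 + 8 = 22.534 cmH2O.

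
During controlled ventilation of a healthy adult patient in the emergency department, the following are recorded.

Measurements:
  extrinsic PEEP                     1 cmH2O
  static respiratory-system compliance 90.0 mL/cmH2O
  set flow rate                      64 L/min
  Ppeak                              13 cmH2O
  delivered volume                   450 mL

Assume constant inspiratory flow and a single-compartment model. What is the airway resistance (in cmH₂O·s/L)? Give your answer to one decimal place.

6.6

Flow: 64 L/min ÷ 60 = 1.0667 L/s.
Equation of motion (constant flow): PIP = Vt/C + R·V̇ + PEEP.
R·V̇ = PIP − Vt/C − PEEP = 13 − 450/90.0 − 1 = 13 − 5.0 − 1 = 7.0 cmH2O.
R = 7.0 / 1.0667 = 6.562 cmH2O·s/L.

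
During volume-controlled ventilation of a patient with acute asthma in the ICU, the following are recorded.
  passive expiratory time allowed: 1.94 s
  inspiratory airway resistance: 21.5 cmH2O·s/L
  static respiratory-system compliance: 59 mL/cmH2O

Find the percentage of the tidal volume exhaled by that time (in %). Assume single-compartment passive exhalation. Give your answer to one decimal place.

τ = R × C = 21.5 × 59 mL/cmH2O = 21.5 × 0.059 L/cmH2O = 1.269 s.
Passive exhalation: V(t)/V₀ = e^(−t/τ) = e^(−1.94/1.269) = 0.2168.
Fraction exhaled = 1 − 0.2168 = 0.7832 → 78.32%.

78.3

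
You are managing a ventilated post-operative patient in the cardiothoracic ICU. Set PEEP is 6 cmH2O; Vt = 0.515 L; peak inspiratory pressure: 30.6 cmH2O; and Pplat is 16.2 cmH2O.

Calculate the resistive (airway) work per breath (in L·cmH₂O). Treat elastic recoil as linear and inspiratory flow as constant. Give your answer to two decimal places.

7.42

With constant inspiratory flow the resistive pressure is constant at PIP − Pplat = 30.6 − 16.2 = 14.4 cmH2O, so resistive work = 14.4 × 0.515 = 7.416 L·cmH2O.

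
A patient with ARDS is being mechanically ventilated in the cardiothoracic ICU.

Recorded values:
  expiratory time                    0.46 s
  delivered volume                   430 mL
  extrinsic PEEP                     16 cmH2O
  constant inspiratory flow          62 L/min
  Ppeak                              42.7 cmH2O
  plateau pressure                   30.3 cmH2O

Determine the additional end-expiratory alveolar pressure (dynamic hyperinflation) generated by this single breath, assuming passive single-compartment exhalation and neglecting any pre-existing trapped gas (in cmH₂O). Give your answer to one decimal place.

4.0

Flow: 62 L/min ÷ 60 = 1.0333 L/s.
R = (PIP − Pplat)/V̇ = (42.7 − 30.3) / 1.0333 = 12.4/1.0333 = 12.0 cmH2O·s/L.
C = Vt/(Pplat − PEEP) = 430.0 / (30.3 − 16) = 430.0/14.3 = 30.07 mL/cmH2O.
τ = R × C = 12.0 × 0.03007 L/cmH2O = 0.3608 s.
Fraction remaining = e^(−Te/τ) = e^(−0.46/0.3608) = 0.2794; trapped volume = 430.0 × 0.2794 = 120.14 mL.
Additional alveolar pressure from trapping ≈ V_trapped / C = 120.14 / 30.07 = 3.995 cmH2O.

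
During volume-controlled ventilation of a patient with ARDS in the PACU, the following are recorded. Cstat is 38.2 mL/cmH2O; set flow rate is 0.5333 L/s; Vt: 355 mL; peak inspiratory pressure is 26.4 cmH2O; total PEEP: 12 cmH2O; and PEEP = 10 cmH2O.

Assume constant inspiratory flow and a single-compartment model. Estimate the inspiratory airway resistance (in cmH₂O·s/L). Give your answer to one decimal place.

9.6

Total PEEP = 12 cmH2O (set 10 + intrinsic 2); this is the baseline alveolar pressure.
Equation of motion (constant flow): PIP = Vt/C + R·V̇ + PEEP.
R·V̇ = PIP − Vt/C − PEEP = 26.4 − 355/38.2 − 12 = 26.4 − 9.293 − 12 = 5.107 cmH2O.
R = 5.107 / 0.5333 = 9.576 cmH2O·s/L.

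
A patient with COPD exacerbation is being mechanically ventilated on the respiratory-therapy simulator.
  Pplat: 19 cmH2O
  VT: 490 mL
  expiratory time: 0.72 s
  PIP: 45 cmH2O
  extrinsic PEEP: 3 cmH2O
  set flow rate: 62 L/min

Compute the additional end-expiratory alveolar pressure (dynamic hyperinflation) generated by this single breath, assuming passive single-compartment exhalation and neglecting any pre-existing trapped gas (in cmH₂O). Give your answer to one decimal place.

6.3

Flow: 62 L/min ÷ 60 = 1.0333 L/s.
R = (PIP − Pplat)/V̇ = (45 − 19) / 1.0333 = 26.0/1.0333 = 25.162 cmH2O·s/L.
C = Vt/(Pplat − PEEP) = 490.0 / (19 − 3) = 490.0/16.0 = 30.625 mL/cmH2O.
τ = R × C = 25.162 × 0.03063 L/cmH2O = 0.7707 s.
Fraction remaining = e^(−Te/τ) = e^(−0.72/0.7707) = 0.3929; trapped volume = 490.0 × 0.3929 = 192.52 mL.
Additional alveolar pressure from trapping ≈ V_trapped / C = 192.52 / 30.625 = 6.286 cmH2O.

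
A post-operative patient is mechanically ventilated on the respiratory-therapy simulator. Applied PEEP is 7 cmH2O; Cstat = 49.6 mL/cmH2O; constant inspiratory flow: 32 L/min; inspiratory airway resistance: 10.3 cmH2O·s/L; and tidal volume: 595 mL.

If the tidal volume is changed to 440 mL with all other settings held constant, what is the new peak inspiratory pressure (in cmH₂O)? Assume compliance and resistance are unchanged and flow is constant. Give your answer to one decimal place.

Flow: 32 L/min ÷ 60 = 0.5333 L/s.
PIP = Vt/C + R·V̇ + PEEP (constant-flow equation of motion).
Only the elastic term changes: ΔPIP = ΔVt / C = (440 − 595) / 49.6 = -3.125 cmH2O.
Original PIP = 595/49.6 + 10.3×0.5333 + 7 = 24.489 cmH2O; new PIP = 24.489 + (-3.125) = 21.364 cmH2O.

21.4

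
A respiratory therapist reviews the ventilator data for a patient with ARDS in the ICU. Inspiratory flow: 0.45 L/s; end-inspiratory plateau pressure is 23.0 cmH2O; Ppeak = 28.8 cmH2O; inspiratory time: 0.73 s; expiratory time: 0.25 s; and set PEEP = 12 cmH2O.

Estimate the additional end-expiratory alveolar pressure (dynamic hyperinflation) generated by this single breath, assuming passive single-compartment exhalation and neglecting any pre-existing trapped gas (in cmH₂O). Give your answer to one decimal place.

5.7

Vt = flow × Ti = 0.45 L/s × 0.73 s × 1000 mL/L = 328.5 mL.
R = (PIP − Pplat)/V̇ = (28.8 − 23.0) / 0.45 = 5.8/0.45 = 12.889 cmH2O·s/L.
C = Vt/(Pplat − PEEP) = 328.5 / (23.0 − 12) = 328.5/11.0 = 29.864 mL/cmH2O.
τ = R × C = 12.889 × 0.02986 L/cmH2O = 0.3849 s.
Fraction remaining = e^(−Te/τ) = e^(−0.25/0.3849) = 0.5223; trapped volume = 328.5 × 0.5223 = 171.58 mL.
Additional alveolar pressure from trapping ≈ V_trapped / C = 171.58 / 29.864 = 5.745 cmH2O.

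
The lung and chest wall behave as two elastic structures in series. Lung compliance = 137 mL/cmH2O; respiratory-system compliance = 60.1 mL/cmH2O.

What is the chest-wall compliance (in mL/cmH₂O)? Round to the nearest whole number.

1/Ccw = 1/Crs − 1/CL.
1/Ccw = 1/60.1 − 1/137 = 0.00934.
Ccw = 107.07 mL/cmH2O.

107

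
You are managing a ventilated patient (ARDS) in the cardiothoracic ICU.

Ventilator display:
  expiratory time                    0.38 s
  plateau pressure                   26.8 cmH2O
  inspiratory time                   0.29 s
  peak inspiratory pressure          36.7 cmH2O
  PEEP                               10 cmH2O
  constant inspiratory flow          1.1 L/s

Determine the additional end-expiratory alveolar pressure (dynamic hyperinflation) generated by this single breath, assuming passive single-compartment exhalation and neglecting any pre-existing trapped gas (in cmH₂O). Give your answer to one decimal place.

1.8

Vt = flow × Ti = 1.1 L/s × 0.29 s × 1000 mL/L = 319.0 mL.
R = (PIP − Pplat)/V̇ = (36.7 − 26.8) / 1.1 = 9.9/1.1 = 9.0 cmH2O·s/L.
C = Vt/(Pplat − PEEP) = 319.0 / (26.8 − 10) = 319.0/16.8 = 18.988 mL/cmH2O.
τ = R × C = 9.0 × 0.01899 L/cmH2O = 0.1709 s.
Fraction remaining = e^(−Te/τ) = e^(−0.38/0.1709) = 0.1082; trapped volume = 319.0 × 0.1082 = 34.516 mL.
Additional alveolar pressure from trapping ≈ V_trapped / C = 34.516 / 18.988 = 1.818 cmH2O.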